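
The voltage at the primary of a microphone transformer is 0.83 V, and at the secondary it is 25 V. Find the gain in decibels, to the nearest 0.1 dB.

Voltage ratio → dB uses the 20·log₁₀ form:
20·log₁₀(25/0.83) = 20·log₁₀(30.12) = 29.6 dB.

29.6 dB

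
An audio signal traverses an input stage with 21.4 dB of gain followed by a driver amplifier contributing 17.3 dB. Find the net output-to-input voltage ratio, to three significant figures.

Net gain = 21.4 + 17.3 = 38.7 dB.
Voltage ratio = 10^(38.7/20) = 86.1.

86.1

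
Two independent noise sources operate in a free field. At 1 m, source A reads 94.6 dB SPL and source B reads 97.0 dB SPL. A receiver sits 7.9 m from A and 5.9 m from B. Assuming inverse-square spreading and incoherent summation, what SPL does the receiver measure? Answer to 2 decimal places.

At the listener: L_A = 94.6 − 20·log₁₀(7.9) = 76.647 dB; L_B = 97.0 − 20·log₁₀(5.9) = 81.583 dB.
Combined: 10·log₁₀(10^(76.647/10)+10^(81.583/10)) = 82.79 dB SPL.

82.79 dB SPL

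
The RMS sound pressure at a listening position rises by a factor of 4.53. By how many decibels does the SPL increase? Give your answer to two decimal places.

13.12 dB

Sound pressure is an amplitude quantity: ΔL = 20·log₁₀(p₂/p₁).
20·log₁₀(4.53) = 13.12 dB.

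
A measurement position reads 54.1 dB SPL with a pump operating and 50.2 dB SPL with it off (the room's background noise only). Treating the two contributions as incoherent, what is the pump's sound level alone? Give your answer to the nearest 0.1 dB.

51.8 dB SPL

Remove the background by subtracting linear intensities:
L_src = 10·log₁₀(10^(54.1/10) − 10^(50.2/10)) = 10·log₁₀(152300) = 51.8 dB SPL.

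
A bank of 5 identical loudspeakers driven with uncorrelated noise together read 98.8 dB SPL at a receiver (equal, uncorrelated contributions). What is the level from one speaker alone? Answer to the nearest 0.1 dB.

91.8 dB SPL

5 equal incoherent sources add 10·log₁₀(5) = 6.99 dB over one source.
L_one = 98.8 − 6.99 = 91.8 dB SPL.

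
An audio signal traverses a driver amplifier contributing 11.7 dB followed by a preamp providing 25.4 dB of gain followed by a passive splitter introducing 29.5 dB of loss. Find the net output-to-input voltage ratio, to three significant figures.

Net gain = 11.7 + 25.4 + (−29.5) = 7.6 dB.
Voltage ratio = 10^(7.6/20) = 2.40.

2.40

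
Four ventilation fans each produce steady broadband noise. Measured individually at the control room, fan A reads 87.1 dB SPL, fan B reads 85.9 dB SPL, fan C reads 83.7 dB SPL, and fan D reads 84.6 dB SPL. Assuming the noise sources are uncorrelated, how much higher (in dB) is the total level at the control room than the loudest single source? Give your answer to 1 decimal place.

4.4 dB

Uncorrelated sources add in intensity (power), not in dB.
L_total = 10·log₁₀(10^(87.1/10) + 10^(85.9/10) + 10^(83.7/10) + 10^(84.6/10)) = 91.54 dB SPL.
Excess over the loudest (87.1 dB): 91.54 − 87.1 = 4.4 dB.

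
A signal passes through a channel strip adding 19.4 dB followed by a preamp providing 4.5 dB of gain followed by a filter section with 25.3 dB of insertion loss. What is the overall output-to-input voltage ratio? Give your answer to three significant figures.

Net gain = 19.4 + 4.5 + (−25.3) = -1.4 dB.
Voltage ratio = 10^(-1.4/20) = 0.851.

0.851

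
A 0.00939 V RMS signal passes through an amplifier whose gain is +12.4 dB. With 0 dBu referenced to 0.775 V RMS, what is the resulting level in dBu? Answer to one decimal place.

-25.9 dBu

Input level: 20·log₁₀(0.00939/0.775) = -38.33 dBu.
Output: -38.33 + 12.4 = -25.9 dBu.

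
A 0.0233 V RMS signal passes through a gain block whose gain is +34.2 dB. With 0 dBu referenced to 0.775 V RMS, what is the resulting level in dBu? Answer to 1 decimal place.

Input level: 20·log₁₀(0.0233/0.775) = -30.44 dBu.
Output: -30.44 + 34.2 = +3.8 dBu.

+3.8 dBu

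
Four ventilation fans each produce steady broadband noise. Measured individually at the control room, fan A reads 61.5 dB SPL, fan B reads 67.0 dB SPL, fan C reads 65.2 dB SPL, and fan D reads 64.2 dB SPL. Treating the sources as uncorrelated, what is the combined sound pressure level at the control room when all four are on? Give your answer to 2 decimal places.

Uncorrelated sources add in intensity (power), not in dB.
L_total = 10·log₁₀(10^(61.5/10) + 10^(67.0/10) + 10^(65.2/10) + 10^(64.2/10)) = 10·log₁₀(12370000) = 70.92 dB SPL.

70.92 dB SPL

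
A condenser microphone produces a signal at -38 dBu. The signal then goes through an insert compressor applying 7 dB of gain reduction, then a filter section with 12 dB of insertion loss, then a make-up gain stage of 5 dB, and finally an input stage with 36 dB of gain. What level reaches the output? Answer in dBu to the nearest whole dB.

-16 dBu

In dB, series stages simply add:
-38 − 7 − 12 + 5 + 36 = -16 dBu.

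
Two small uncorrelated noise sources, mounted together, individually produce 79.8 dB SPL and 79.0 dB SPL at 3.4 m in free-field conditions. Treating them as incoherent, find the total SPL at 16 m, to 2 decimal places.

68.98 dB SPL

Combined at 3.4 m: 10·log₁₀(10^(79.8/10)+10^(79.0/10)) = 82.429 dB SPL.
Then apply −20·log₁₀(16/3.4) = -13.453 dB → 68.98 dB SPL.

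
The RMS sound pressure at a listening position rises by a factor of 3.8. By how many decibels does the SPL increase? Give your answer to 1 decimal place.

Sound pressure is an amplitude quantity: ΔL = 20·log₁₀(p₂/p₁).
20·log₁₀(3.8) = 11.6 dB.

11.6 dB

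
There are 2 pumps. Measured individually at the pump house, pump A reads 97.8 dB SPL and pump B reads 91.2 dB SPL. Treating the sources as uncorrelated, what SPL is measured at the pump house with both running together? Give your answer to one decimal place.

Uncorrelated sources add in intensity (power), not in dB.
L_total = 10·log₁₀(10^(97.8/10) + 10^(91.2/10)) = 10·log₁₀(7344000000) = 98.7 dB SPL.

98.7 dB SPL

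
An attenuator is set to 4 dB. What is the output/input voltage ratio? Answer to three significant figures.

Voltage ratio = 10^(dB/20).
10^(-4/20) = 10^(-0.2000) = 0.631.

0.631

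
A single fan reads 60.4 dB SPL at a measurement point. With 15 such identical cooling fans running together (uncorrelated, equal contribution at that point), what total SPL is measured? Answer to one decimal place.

72.2 dB SPL

15 equal incoherent sources raise the level by 10·log₁₀(15) = 11.76 dB.
L_total = 60.4 + 11.76 = 72.2 dB SPL.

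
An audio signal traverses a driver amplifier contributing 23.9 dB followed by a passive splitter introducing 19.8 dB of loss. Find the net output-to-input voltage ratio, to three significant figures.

1.60

Net gain = 23.9 + (−19.8) = 4.1 dB.
Voltage ratio = 10^(4.1/20) = 1.60.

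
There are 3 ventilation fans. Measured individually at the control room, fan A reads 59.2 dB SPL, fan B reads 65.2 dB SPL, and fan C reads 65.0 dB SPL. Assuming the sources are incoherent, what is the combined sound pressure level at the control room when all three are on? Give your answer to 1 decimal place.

68.6 dB SPL

Add the sources as powers (linear), then convert back to dB:
L_total = 10·log₁₀(10^(59.2/10) + 10^(65.2/10) + 10^(65.0/10)) = 10·log₁₀(7305000) = 68.6 dB SPL.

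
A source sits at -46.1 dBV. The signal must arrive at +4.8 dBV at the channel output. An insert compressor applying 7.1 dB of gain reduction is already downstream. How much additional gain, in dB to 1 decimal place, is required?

58.0 dB

The required make-up gain is the shortfall in the dB sum.
G = +4.8 − (-46.1) + 7.1 = 58.0 dB.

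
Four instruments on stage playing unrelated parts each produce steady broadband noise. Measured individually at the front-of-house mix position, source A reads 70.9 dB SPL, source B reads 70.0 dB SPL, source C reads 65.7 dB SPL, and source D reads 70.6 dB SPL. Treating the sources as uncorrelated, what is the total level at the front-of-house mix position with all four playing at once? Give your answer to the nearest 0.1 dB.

Incoherent sources sum as intensities:
L_total = 10·log₁₀(10^(70.9/10) + 10^(70.0/10) + 10^(65.7/10) + 10^(70.6/10)) = 10·log₁₀(37500000) = 75.7 dB SPL.

75.7 dB SPL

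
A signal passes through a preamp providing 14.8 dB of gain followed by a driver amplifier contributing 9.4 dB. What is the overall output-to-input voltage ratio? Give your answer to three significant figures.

16.2

Net gain = 14.8 + 9.4 = 24.2 dB.
Voltage ratio = 10^(24.2/20) = 16.2.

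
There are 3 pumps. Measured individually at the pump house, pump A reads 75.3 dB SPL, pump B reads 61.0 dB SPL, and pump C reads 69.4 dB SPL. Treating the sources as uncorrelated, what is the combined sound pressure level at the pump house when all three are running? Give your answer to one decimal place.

76.4 dB SPL

Add the sources as powers (linear), then convert back to dB:
L_total = 10·log₁₀(10^(75.3/10) + 10^(61.0/10) + 10^(69.4/10)) = 10·log₁₀(43850000) = 76.4 dB SPL.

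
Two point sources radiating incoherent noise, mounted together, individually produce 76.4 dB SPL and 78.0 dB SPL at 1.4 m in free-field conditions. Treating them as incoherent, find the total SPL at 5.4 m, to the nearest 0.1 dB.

Combined at 1.4 m: 10·log₁₀(10^(76.4/10)+10^(78.0/10)) = 80.28 dB SPL.
Then apply −20·log₁₀(5.4/1.4) = -11.73 dB → 68.6 dB SPL.

68.6 dB SPL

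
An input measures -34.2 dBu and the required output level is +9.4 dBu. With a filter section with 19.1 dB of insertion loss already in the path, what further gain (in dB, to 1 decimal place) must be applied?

62.7 dB

The required make-up gain is the shortfall in the dB sum.
G = +9.4 − (-34.2) + 19.1 = 62.7 dB.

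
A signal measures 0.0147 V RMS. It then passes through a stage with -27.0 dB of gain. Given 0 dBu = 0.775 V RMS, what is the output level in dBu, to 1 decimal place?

Input level: 20·log₁₀(0.0147/0.775) = -34.44 dBu.
Output: -34.44 − 27.0 = -61.4 dBu.

-61.4 dBu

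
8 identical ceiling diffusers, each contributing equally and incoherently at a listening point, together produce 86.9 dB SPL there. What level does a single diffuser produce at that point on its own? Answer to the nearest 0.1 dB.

8 equal incoherent sources add 10·log₁₀(8) = 9.03 dB over one source.
L_one = 86.9 − 9.03 = 77.9 dB SPL.

77.9 dB SPL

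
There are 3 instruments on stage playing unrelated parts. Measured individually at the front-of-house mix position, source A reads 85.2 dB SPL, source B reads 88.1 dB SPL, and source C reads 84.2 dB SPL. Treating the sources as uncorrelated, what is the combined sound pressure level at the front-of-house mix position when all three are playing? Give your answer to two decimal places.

Uncorrelated sources add in intensity (power), not in dB.
L_total = 10·log₁₀(10^(85.2/10) + 10^(88.1/10) + 10^(84.2/10)) = 10·log₁₀(1240000000) = 90.93 dB SPL.

90.93 dB SPL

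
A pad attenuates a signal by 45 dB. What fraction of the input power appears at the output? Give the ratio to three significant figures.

0.0000316

Power ratio = 10^(dB/10).
10^(-45/10) = 10^(-4.500) = 0.0000316.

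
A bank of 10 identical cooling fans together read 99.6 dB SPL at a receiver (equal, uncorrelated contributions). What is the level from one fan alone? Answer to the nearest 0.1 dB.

89.6 dB SPL

10 equal incoherent sources add 10·log₁₀(10) = 10.00 dB over one source.
L_one = 99.6 − 10.00 = 89.6 dB SPL.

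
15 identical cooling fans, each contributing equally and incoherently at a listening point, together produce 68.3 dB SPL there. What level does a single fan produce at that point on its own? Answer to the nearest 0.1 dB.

56.5 dB SPL

15 equal incoherent sources add 10·log₁₀(15) = 11.76 dB over one source.
L_one = 68.3 − 11.76 = 56.5 dB SPL.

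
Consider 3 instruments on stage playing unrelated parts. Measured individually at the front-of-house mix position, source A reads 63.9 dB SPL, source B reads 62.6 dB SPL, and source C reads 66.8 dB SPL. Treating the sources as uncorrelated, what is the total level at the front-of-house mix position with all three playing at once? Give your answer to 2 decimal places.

Add the sources as powers (linear), then convert back to dB:
L_total = 10·log₁₀(10^(63.9/10) + 10^(62.6/10) + 10^(66.8/10)) = 10·log₁₀(9061000) = 69.57 dB SPL.

69.57 dB SPL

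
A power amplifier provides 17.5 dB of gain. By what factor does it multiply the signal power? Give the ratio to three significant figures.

Power ratio = 10^(dB/10).
10^(17.5/10) = 10^(1.750) = 56.2.

56.2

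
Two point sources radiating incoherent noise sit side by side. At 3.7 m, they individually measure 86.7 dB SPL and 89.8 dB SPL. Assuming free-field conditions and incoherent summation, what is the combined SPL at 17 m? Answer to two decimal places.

78.29 dB SPL

Combined at 3.7 m: 10·log₁₀(10^(86.7/10)+10^(89.8/10)) = 91.531 dB SPL.
Then apply −20·log₁₀(17/3.7) = -13.245 dB → 78.29 dB SPL.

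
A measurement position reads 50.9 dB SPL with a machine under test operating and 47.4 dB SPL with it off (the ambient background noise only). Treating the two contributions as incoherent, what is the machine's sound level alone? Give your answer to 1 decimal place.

48.3 dB SPL

Remove the background by subtracting linear intensities:
L_src = 10·log₁₀(10^(50.9/10) − 10^(47.4/10)) = 10·log₁₀(68070) = 48.3 dB SPL.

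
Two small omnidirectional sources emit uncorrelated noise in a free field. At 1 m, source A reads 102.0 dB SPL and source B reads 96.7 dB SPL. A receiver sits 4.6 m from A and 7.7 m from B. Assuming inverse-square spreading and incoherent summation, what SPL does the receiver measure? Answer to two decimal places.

89.18 dB SPL

At the listener: L_A = 102.0 − 20·log₁₀(4.6) = 88.745 dB; L_B = 96.7 − 20·log₁₀(7.7) = 78.970 dB.
Combined: 10·log₁₀(10^(88.745/10)+10^(78.970/10)) = 89.18 dB SPL.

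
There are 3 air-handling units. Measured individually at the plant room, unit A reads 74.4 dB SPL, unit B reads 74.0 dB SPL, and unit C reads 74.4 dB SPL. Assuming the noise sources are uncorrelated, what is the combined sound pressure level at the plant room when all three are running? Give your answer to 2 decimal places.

79.04 dB SPL

Incoherent sources sum as intensities:
L_total = 10·log₁₀(10^(74.4/10) + 10^(74.0/10) + 10^(74.4/10)) = 10·log₁₀(80200000) = 79.04 dB SPL.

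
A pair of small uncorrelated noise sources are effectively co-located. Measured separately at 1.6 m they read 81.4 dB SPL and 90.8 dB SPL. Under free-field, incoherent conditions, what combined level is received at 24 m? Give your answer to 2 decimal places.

67.75 dB SPL

Combined at 1.6 m: 10·log₁₀(10^(81.4/10)+10^(90.8/10)) = 91.272 dB SPL.
Then apply −20·log₁₀(24/1.6) = -23.522 dB → 67.75 dB SPL.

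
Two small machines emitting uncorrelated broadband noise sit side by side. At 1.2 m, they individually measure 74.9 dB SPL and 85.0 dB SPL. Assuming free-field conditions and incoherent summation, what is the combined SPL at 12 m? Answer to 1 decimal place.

65.4 dB SPL

Combined at 1.2 m: 10·log₁₀(10^(74.9/10)+10^(85.0/10)) = 85.40 dB SPL.
Then apply −20·log₁₀(12/1.2) = -20.00 dB → 65.4 dB SPL.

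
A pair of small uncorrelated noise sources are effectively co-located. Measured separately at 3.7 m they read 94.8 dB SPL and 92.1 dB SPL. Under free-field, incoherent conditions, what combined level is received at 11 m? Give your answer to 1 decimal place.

Combined at 3.7 m: 10·log₁₀(10^(94.8/10)+10^(92.1/10)) = 96.67 dB SPL.
Then apply −20·log₁₀(11/3.7) = -9.46 dB → 87.2 dB SPL.

87.2 dB SPL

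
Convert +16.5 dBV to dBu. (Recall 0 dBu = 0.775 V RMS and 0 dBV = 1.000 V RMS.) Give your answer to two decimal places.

The offset between the scales is 20·log₁₀(0.775/1.000) = −2.214 dB.
So dBu = +16.5 + 2.214 = +18.71 dBu.

+18.71 dBu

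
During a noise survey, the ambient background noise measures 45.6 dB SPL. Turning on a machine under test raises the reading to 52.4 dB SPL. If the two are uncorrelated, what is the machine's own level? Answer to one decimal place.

Subtract intensities: L_src = 10·log₁₀(10^(L_total/10) − 10^(L_bg/10)).
L_src = 10·log₁₀(10^(52.4/10) − 10^(45.6/10)) = 10·log₁₀(137500) = 51.4 dB SPL.

51.4 dB SPL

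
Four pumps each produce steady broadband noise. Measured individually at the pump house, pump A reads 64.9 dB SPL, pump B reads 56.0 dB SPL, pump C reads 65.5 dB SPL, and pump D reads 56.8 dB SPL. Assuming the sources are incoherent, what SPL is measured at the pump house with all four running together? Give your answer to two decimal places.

Uncorrelated sources add in intensity (power), not in dB.
L_total = 10·log₁₀(10^(64.9/10) + 10^(56.0/10) + 10^(65.5/10) + 10^(56.8/10)) = 10·log₁₀(7515000) = 68.76 dB SPL.

68.76 dB SPL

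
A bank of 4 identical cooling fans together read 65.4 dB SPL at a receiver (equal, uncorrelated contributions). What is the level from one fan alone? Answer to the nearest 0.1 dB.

59.4 dB SPL

4 equal incoherent sources add 10·log₁₀(4) = 6.02 dB over one source.
L_one = 65.4 − 6.02 = 59.4 dB SPL.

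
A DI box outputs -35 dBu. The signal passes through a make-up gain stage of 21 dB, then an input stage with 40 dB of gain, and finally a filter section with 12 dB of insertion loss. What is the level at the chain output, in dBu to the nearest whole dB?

Gain stages sum in dB:
-35 + 21 + 40 − 12 = +14 dBu.

+14 dBu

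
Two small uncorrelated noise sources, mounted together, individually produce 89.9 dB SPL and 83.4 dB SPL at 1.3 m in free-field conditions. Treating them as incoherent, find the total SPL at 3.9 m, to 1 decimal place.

Combined at 1.3 m: 10·log₁₀(10^(89.9/10)+10^(83.4/10)) = 90.78 dB SPL.
Then apply −20·log₁₀(3.9/1.3) = -9.54 dB → 81.2 dB SPL.

81.2 dB SPL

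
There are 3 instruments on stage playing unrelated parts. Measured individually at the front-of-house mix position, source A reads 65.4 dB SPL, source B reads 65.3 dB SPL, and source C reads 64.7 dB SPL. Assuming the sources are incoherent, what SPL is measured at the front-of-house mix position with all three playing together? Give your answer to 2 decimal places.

69.92 dB SPL

Incoherent sources sum as intensities:
L_total = 10·log₁₀(10^(65.4/10) + 10^(65.3/10) + 10^(64.7/10)) = 10·log₁₀(9807000) = 69.92 dB SPL.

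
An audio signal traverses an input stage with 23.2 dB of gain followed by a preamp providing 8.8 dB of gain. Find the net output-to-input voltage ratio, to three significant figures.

39.8

Net gain = 23.2 + 8.8 = 32.0 dB.
Voltage ratio = 10^(32.0/20) = 39.8.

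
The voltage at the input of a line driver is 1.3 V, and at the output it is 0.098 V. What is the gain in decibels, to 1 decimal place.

For a voltage ratio, dB = 20·log₁₀(V₂/V₁).
20·log₁₀(0.098/1.3) = 20·log₁₀(0.07538) = -22.5 dB.

-22.5 dB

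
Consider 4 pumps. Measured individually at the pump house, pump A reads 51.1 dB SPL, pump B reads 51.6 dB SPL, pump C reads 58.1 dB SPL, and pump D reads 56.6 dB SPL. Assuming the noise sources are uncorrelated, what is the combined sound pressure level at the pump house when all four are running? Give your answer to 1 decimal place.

61.4 dB SPL

Add the sources as powers (linear), then convert back to dB:
L_total = 10·log₁₀(10^(51.1/10) + 10^(51.6/10) + 10^(58.1/10) + 10^(56.6/10)) = 10·log₁₀(1376000) = 61.4 dB SPL.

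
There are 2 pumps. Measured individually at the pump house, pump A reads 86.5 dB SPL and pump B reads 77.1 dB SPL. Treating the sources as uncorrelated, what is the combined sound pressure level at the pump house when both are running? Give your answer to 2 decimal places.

86.97 dB SPL

Incoherent sources sum as intensities:
L_total = 10·log₁₀(10^(86.5/10) + 10^(77.1/10)) = 10·log₁₀(498000000) = 86.97 dB SPL.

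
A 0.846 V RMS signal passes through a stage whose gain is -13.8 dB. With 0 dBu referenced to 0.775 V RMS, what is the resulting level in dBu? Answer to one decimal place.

-13.0 dBu

Input level: 20·log₁₀(0.846/0.775) = 0.76 dBu.
Output: 0.76 − 13.8 = -13.0 dBu.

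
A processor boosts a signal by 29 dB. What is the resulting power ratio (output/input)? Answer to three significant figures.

Power ratio = 10^(dB/10).
10^(29/10) = 10^(2.900) = 794.

794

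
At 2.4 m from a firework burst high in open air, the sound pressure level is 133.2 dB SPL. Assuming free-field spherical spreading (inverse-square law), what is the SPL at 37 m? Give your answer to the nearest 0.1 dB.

109.4 dB SPL

For a point source in a free field, ΔL = −20·log₁₀(d₂/d₁).
ΔL = −20·log₁₀(37/2.4) = -23.76 dB, so L₂ = 133.2 + (-23.76) = 109.4 dB SPL.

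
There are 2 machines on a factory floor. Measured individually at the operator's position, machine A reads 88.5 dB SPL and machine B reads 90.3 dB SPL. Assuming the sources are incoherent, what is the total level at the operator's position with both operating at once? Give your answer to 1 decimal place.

Uncorrelated sources add in intensity (power), not in dB.
L_total = 10·log₁₀(10^(88.5/10) + 10^(90.3/10)) = 10·log₁₀(1779000000) = 92.5 dB SPL.

92.5 dB SPL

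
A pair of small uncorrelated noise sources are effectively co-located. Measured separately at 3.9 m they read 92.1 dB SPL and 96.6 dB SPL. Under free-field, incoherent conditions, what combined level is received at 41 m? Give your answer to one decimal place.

Combined at 3.9 m: 10·log₁₀(10^(92.1/10)+10^(96.6/10)) = 97.92 dB SPL.
Then apply −20·log₁₀(41/3.9) = -20.43 dB → 77.5 dB SPL.

77.5 dB SPL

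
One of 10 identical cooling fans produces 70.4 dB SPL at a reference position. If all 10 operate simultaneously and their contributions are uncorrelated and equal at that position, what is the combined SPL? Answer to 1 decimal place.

10 equal incoherent sources raise the level by 10·log₁₀(10) = 10.00 dB.
L_total = 70.4 + 10.00 = 80.4 dB SPL.

80.4 dB SPL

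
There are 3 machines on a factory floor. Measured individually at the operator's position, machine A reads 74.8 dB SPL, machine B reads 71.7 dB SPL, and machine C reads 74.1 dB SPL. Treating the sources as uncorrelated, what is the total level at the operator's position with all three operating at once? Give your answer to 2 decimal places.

78.49 dB SPL

Add the sources as powers (linear), then convert back to dB:
L_total = 10·log₁₀(10^(74.8/10) + 10^(71.7/10) + 10^(74.1/10)) = 10·log₁₀(70690000) = 78.49 dB SPL.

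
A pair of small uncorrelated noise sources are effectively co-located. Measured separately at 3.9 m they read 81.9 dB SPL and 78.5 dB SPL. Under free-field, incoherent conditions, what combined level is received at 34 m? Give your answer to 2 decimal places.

Combined at 3.9 m: 10·log₁₀(10^(81.9/10)+10^(78.5/10)) = 83.535 dB SPL.
Then apply −20·log₁₀(34/3.9) = -18.808 dB → 64.73 dB SPL.

64.73 dB SPL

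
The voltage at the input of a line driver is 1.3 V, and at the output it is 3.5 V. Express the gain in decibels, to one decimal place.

8.6 dB

Voltage is an amplitude quantity, so gain = 20·log₁₀(V_out/V_in).
20·log₁₀(3.5/1.3) = 20·log₁₀(2.692) = 8.6 dB.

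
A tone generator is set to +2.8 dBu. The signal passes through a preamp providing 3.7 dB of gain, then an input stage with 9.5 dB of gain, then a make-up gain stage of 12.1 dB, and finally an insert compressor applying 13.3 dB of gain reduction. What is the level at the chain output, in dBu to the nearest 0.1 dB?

Cascaded gains and losses add directly in dB.
+2.8 + 3.7 + 9.5 + 12.1 − 13.3 = +14.8 dBu.

+14.8 dBu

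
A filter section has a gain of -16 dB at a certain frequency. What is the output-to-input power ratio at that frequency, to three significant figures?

Power ratio = 10^(dB/10).
10^(-16/10) = 10^(-1.600) = 0.0251.

0.0251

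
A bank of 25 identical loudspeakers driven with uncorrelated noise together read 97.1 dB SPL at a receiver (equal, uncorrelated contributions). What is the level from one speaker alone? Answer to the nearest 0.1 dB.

25 equal incoherent sources add 10·log₁₀(25) = 13.98 dB over one source.
L_one = 97.1 − 13.98 = 83.1 dB SPL.

83.1 dB SPL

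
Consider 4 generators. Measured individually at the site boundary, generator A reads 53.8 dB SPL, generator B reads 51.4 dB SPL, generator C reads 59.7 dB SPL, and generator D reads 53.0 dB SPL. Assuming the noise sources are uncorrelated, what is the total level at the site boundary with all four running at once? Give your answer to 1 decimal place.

61.8 dB SPL

Add the sources as powers (linear), then convert back to dB:
L_total = 10·log₁₀(10^(53.8/10) + 10^(51.4/10) + 10^(59.7/10) + 10^(53.0/10)) = 10·log₁₀(1511000) = 61.8 dB SPL.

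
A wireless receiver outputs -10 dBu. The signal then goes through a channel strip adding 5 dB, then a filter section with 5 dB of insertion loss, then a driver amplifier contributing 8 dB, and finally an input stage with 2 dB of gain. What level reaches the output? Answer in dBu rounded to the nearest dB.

In dB, series stages simply add:
-10 + 5 − 5 + 8 + 2 = 0 dBu.

0 dBu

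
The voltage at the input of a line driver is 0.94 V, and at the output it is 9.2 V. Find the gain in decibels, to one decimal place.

19.8 dB

Voltage ratio → dB uses the 20·log₁₀ form:
20·log₁₀(9.2/0.94) = 20·log₁₀(9.787) = 19.8 dB.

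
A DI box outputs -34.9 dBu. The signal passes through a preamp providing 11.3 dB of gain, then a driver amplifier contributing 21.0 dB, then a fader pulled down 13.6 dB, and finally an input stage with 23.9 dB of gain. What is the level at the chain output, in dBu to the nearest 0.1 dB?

Cascaded gains and losses add directly in dB.
-34.9 + 11.3 + 21.0 − 13.6 + 23.9 = +7.7 dBu.

+7.7 dBu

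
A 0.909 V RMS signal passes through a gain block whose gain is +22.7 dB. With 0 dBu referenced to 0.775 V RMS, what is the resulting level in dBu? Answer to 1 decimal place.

Input level: 20·log₁₀(0.909/0.775) = 1.39 dBu.
Output: 1.39 + 22.7 = +24.1 dBu.

+24.1 dBu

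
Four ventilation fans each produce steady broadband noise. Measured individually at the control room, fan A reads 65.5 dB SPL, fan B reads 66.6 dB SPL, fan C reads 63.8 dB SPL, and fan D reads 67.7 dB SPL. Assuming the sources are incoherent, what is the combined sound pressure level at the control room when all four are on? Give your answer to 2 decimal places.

Incoherent sources sum as intensities:
L_total = 10·log₁₀(10^(65.5/10) + 10^(66.6/10) + 10^(63.8/10) + 10^(67.7/10)) = 10·log₁₀(16410000) = 72.15 dB SPL.

72.15 dB SPL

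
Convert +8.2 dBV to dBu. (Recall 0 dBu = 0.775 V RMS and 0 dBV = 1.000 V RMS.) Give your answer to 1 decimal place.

The offset between the scales is 20·log₁₀(0.775/1.000) = −2.214 dB.
So dBu = +8.2 + 2.214 = +10.4 dBu.

+10.4 dBu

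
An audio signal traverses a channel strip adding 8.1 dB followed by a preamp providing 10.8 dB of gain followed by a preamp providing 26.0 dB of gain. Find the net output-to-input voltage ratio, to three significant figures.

176

Net gain = 8.1 + 10.8 + 26.0 = 44.9 dB.
Voltage ratio = 10^(44.9/20) = 176.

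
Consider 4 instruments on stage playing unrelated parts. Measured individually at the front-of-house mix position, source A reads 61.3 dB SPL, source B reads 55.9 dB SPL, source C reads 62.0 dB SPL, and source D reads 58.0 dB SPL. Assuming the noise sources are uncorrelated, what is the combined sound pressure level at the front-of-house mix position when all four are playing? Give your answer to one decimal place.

Incoherent sources sum as intensities:
L_total = 10·log₁₀(10^(61.3/10) + 10^(55.9/10) + 10^(62.0/10) + 10^(58.0/10)) = 10·log₁₀(3954000) = 66.0 dB SPL.

66.0 dB SPL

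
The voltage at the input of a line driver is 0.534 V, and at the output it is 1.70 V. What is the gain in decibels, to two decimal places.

10.06 dB

Voltage ratio → dB uses the 20·log₁₀ form:
20·log₁₀(1.70/0.534) = 20·log₁₀(3.184) = 10.06 dB.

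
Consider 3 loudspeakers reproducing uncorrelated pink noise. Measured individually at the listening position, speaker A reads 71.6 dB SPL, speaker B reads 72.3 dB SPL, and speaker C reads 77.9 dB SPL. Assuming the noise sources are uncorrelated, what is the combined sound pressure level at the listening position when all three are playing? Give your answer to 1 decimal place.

79.7 dB SPL

Add the sources as powers (linear), then convert back to dB:
L_total = 10·log₁₀(10^(71.6/10) + 10^(72.3/10) + 10^(77.9/10)) = 10·log₁₀(93100000) = 79.7 dB SPL.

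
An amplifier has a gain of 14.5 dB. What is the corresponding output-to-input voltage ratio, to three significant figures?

5.31

Voltage ratio = 10^(dB/20).
10^(14.5/20) = 10^(0.7250) = 5.31.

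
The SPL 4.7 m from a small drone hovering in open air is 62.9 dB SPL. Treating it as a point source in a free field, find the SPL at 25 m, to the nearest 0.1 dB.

Free-field point source: level drops by 20·log₁₀ of the distance ratio.
ΔL = −20·log₁₀(25/4.7) = -14.52 dB, so L₂ = 62.9 + (-14.52) = 48.4 dB SPL.

48.4 dB SPL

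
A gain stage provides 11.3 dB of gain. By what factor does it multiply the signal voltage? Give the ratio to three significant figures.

Voltage ratio = 10^(dB/20).
10^(11.3/20) = 10^(0.5650) = 3.67.

3.67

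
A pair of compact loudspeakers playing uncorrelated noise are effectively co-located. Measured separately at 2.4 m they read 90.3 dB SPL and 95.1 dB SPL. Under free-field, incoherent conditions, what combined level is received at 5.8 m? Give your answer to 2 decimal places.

88.68 dB SPL

Combined at 2.4 m: 10·log₁₀(10^(90.3/10)+10^(95.1/10)) = 96.342 dB SPL.
Then apply −20·log₁₀(5.8/2.4) = -7.664 dB → 88.68 dB SPL.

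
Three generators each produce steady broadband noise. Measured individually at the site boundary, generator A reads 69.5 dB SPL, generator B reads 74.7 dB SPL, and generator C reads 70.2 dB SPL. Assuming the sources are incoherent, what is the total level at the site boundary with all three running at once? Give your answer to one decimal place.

76.9 dB SPL

Incoherent sources sum as intensities:
L_total = 10·log₁₀(10^(69.5/10) + 10^(74.7/10) + 10^(70.2/10)) = 10·log₁₀(48900000) = 76.9 dB SPL.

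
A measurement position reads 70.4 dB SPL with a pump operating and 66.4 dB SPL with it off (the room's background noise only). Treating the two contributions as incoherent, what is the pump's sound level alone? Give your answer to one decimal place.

68.2 dB SPL

Background correction is a power subtraction:
L_src = 10·log₁₀(10^(70.4/10) − 10^(66.4/10)) = 10·log₁₀(6600000) = 68.2 dB SPL.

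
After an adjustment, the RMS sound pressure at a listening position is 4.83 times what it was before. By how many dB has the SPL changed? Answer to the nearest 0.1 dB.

13.7 dB

SPL change from a pressure ratio uses the 20·log₁₀ form:
20·log₁₀(4.83) = 13.7 dB.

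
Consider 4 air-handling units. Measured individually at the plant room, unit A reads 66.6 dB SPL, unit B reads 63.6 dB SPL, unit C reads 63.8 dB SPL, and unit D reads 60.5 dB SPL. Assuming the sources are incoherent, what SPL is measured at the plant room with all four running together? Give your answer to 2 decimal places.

Add the sources as powers (linear), then convert back to dB:
L_total = 10·log₁₀(10^(66.6/10) + 10^(63.6/10) + 10^(63.8/10) + 10^(60.5/10)) = 10·log₁₀(10380000) = 70.16 dB SPL.

70.16 dB SPL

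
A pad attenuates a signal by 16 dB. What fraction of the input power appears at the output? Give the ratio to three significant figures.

Power ratio = 10^(dB/10).
10^(-16/10) = 10^(-1.600) = 0.0251.

0.0251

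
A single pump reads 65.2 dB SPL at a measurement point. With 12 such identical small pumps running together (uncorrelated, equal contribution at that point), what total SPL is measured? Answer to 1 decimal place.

12 equal incoherent sources raise the level by 10·log₁₀(12) = 10.79 dB.
L_total = 65.2 + 10.79 = 76.0 dB SPL.

76.0 dB SPL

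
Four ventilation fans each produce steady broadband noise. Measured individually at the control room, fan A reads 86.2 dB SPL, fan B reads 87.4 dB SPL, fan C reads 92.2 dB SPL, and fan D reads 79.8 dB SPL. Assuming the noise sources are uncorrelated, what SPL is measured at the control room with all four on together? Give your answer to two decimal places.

Incoherent sources sum as intensities:
L_total = 10·log₁₀(10^(86.2/10) + 10^(87.4/10) + 10^(92.2/10) + 10^(79.8/10)) = 10·log₁₀(2721000000) = 94.35 dB SPL.

94.35 dB SPL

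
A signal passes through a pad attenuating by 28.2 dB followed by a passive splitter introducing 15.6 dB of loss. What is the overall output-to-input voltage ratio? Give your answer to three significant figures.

Net gain = (−28.2) + (−15.6) = -43.8 dB.
Voltage ratio = 10^(-43.8/20) = 0.00646.

0.00646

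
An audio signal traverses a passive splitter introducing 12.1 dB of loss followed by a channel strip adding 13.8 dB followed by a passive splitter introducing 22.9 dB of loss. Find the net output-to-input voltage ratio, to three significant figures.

Net gain = (−12.1) + 13.8 + (−22.9) = -21.2 dB.
Voltage ratio = 10^(-21.2/20) = 0.0871.

0.0871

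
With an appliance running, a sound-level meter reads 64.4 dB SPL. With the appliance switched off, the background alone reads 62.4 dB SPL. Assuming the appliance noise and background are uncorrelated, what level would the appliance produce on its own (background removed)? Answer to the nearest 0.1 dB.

Subtract intensities: L_src = 10·log₁₀(10^(L_total/10) − 10^(L_bg/10)).
L_src = 10·log₁₀(10^(64.4/10) − 10^(62.4/10)) = 10·log₁₀(1016000) = 60.1 dB SPL.

60.1 dB SPL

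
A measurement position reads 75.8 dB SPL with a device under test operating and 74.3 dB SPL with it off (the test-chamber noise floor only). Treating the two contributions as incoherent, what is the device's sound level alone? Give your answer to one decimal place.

Background correction is a power subtraction:
L_src = 10·log₁₀(10^(75.8/10) − 10^(74.3/10)) = 10·log₁₀(11100000) = 70.5 dB SPL.

70.5 dB SPL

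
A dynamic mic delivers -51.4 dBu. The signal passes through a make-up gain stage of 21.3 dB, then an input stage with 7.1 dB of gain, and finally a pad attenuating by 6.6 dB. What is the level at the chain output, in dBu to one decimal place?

-29.6 dBu

Cascaded gains and losses add directly in dB.
-51.4 + 21.3 + 7.1 − 6.6 = -29.6 dBu.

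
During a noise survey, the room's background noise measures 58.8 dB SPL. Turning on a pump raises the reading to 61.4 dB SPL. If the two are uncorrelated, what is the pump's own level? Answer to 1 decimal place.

57.9 dB SPL

Subtract intensities: L_src = 10·log₁₀(10^(L_total/10) − 10^(L_bg/10)).
L_src = 10·log₁₀(10^(61.4/10) − 10^(58.8/10)) = 10·log₁₀(621800) = 57.9 dB SPL.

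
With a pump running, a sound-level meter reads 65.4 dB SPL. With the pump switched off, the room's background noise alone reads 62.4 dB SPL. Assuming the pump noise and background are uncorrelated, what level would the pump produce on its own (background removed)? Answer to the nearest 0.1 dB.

Remove the background by subtracting linear intensities:
L_src = 10·log₁₀(10^(65.4/10) − 10^(62.4/10)) = 10·log₁₀(1730000) = 62.4 dB SPL.

62.4 dB SPL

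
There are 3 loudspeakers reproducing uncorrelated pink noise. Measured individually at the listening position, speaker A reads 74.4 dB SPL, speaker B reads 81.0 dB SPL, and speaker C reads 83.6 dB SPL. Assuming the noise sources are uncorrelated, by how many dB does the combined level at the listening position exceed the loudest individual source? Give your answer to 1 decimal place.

Uncorrelated sources add in intensity (power), not in dB.
L_total = 10·log₁₀(10^(74.4/10) + 10^(81.0/10) + 10^(83.6/10)) = 85.83 dB SPL.
Excess over the loudest (83.6 dB): 85.83 − 83.6 = 2.2 dB.

2.2 dB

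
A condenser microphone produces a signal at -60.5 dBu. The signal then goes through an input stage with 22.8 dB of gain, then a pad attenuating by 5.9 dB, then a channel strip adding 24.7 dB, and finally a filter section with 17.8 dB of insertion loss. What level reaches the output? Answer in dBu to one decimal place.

-36.7 dBu

Gain stages sum in dB:
-60.5 + 22.8 − 5.9 + 24.7 − 17.8 = -36.7 dBu.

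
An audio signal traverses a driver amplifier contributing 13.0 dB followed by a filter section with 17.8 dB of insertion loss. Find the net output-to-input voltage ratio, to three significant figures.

Net gain = 13.0 + (−17.8) = -4.8 dB.
Voltage ratio = 10^(-4.8/20) = 0.575.

0.575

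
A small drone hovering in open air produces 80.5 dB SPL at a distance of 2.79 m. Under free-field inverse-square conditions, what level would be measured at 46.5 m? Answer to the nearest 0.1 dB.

56.1 dB SPL

For a point source in a free field, ΔL = −20·log₁₀(d₂/d₁).
ΔL = −20·log₁₀(46.5/2.79) = -24.44 dB, so L₂ = 80.5 + (-24.44) = 56.1 dB SPL.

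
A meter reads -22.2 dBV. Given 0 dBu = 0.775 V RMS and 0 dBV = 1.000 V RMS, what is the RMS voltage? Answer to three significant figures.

V = 1.000 V × 10^(-22.2/20).
= 1.000 × 0.07762 = 0.0776 V.

0.0776 V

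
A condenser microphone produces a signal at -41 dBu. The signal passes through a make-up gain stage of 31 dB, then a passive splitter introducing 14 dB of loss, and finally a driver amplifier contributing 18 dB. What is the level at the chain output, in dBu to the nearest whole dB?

-6 dBu

Gain stages sum in dB:
-41 + 31 − 14 + 18 = -6 dBu.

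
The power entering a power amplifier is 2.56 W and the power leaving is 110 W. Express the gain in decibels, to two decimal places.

16.33 dB

Power ratio → dB uses the 10·log₁₀ form:
10·log₁₀(110/2.56) = 10·log₁₀(42.97) = 16.33 dB.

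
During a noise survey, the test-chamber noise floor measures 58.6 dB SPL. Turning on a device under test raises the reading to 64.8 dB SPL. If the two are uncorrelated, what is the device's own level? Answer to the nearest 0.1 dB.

63.6 dB SPL

Background correction is a power subtraction:
L_src = 10·log₁₀(10^(64.8/10) − 10^(58.6/10)) = 10·log₁₀(2296000) = 63.6 dB SPL.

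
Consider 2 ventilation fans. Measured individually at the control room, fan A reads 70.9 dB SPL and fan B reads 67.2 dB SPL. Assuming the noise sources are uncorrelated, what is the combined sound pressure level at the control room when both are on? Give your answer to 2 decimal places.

72.44 dB SPL

Uncorrelated sources add in intensity (power), not in dB.
L_total = 10·log₁₀(10^(70.9/10) + 10^(67.2/10)) = 10·log₁₀(17550000) = 72.44 dB SPL.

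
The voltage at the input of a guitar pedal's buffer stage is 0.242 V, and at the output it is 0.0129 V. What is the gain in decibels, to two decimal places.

For a voltage ratio, dB = 20·log₁₀(V₂/V₁).
20·log₁₀(0.0129/0.242) = 20·log₁₀(0.05331) = -25.46 dB.

-25.46 dB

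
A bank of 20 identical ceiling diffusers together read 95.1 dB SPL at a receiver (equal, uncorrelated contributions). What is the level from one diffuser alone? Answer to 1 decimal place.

82.1 dB SPL

20 equal incoherent sources add 10·log₁₀(20) = 13.01 dB over one source.
L_one = 95.1 − 13.01 = 82.1 dB SPL.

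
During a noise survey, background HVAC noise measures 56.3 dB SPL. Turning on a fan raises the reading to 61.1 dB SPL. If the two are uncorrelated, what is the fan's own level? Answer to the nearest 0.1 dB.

59.4 dB SPL

Background correction is a power subtraction:
L_src = 10·log₁₀(10^(61.1/10) − 10^(56.3/10)) = 10·log₁₀(861700) = 59.4 dB SPL.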